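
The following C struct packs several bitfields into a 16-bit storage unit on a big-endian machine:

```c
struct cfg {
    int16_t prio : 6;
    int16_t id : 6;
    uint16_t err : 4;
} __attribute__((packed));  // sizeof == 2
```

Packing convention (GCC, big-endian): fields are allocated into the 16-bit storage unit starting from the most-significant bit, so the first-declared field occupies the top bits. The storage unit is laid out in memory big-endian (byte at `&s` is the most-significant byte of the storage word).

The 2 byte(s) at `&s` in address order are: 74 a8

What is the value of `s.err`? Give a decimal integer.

8

[0]=0x74 [1]=0xa8 (big-endian) → word 0x74a8
prio:6 @ bit 10 → (0x74a8>>10)&0x3f = 0x1d
id:6 @ bit 4 → (0x74a8>>4)&0x3f = 0xa
err:4 @ bit 0 → (0x74a8>>0)&0xf = 0x8  ←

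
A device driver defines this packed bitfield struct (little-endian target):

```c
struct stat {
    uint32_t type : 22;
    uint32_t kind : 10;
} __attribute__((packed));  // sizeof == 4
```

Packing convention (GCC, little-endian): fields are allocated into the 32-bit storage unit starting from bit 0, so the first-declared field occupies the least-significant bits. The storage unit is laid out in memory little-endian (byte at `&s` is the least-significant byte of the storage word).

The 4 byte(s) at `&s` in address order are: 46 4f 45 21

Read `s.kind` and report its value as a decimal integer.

[0]=0x46 [1]=0x4f [2]=0x45 [3]=0x21 (little-endian) → word 0x21454f46
type:22 @ bit 0 → (0x21454f46>>0)&0x3fffff = 0x54f46
kind:10 @ bit 22 → (0x21454f46>>22)&0x3ff = 0x85  ←

133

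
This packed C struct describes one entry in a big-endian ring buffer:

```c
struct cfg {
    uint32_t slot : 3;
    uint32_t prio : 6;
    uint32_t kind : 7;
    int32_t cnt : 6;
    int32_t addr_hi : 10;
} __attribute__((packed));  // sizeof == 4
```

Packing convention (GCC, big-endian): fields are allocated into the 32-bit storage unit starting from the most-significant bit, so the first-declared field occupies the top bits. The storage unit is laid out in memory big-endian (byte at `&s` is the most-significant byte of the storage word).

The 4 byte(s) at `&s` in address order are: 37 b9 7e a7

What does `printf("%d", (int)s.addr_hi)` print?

-345

[0]=0x37 [1]=0xb9 [2]=0x7e [3]=0xa7 (big-endian) → word 0x37b97ea7
slot [29+:3] = (word>>29) & 0x7 = 1
prio [23+:6] = (word>>23) & 0x3f = 47
kind [16+:7] = (word>>16) & 0x7f = 57
cnt [10+:6] = (word>>10) & 0x3f = 31
addr_hi [0+:10] = (word>>0) & 0x3ff = 679  ←
addr_hi signed 10b, MSB=1: 679 - 1024 = -345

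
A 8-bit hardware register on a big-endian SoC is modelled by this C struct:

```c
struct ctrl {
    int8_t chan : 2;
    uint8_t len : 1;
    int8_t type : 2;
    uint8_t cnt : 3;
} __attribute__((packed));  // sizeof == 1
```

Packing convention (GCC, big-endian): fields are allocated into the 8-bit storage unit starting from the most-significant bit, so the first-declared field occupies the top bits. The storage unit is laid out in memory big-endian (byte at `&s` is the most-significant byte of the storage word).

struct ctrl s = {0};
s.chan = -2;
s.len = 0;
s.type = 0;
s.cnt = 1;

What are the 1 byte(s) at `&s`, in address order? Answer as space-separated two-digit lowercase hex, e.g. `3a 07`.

81

[6+:2] chan=-2 & 0x3 = 0x2; word=0x80
[5+:1] len=0 & 0x1 = 0x0; word=0x80
[3+:2] type=0 & 0x3 = 0x0; word=0x80
[0+:3] cnt=1 & 0x7 = 0x1; word=0x81
word = 0x81 → big-endian bytes:
  [0]=0x81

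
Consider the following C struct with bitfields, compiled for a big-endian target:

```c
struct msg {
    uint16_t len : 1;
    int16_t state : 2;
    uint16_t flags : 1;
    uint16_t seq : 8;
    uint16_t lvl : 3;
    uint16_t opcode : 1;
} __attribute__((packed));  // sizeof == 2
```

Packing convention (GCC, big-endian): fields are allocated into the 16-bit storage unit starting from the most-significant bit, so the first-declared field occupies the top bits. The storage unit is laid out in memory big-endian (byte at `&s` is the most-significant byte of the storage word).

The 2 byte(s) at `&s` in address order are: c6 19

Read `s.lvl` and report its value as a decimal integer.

[0]=0xc6 [1]=0x19 (big-endian) → word 0xc619
len [15+:1] = (word>>15) & 0x1 = 1
state [13+:2] = (word>>13) & 0x3 = 2
flags [12+:1] = (word>>12) & 0x1 = 0
seq [4+:8] = (word>>4) & 0xff = 97
lvl [1+:3] = (word>>1) & 0x7 = 4  ←
opcode [0+:1] = (word>>0) & 0x1 = 1

4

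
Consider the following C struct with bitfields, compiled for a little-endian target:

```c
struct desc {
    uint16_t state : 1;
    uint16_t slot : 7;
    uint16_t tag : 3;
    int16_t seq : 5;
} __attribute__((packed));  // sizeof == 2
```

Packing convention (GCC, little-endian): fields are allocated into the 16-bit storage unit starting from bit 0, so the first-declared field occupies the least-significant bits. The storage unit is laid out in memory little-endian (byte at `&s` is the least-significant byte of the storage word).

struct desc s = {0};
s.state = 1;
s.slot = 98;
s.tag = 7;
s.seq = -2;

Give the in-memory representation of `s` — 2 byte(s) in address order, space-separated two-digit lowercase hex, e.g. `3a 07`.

c5 f7

state:1 = 1 → 0x1 << 0 → word 0x0001
slot:7 = 98 → 0x62 << 1 → word 0x00c5
tag:3 = 7 → 0x7 << 8 → word 0x07c5
seq:5 = -2 → 0x1e << 11 → word 0xf7c5
word = 0xf7c5 → little-endian bytes:
  [0]=0xc5  [1]=0xf7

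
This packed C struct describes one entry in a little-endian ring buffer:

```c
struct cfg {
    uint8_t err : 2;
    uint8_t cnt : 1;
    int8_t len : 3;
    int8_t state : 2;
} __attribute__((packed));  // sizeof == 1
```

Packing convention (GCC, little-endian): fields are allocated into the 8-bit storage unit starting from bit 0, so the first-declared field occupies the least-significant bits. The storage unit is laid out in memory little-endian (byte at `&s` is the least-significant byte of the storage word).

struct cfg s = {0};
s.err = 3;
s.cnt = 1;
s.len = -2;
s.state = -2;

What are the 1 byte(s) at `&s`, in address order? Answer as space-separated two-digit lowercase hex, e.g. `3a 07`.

[0+:2] err=3 & 0x3 = 0x3; word=0x03
[2+:1] cnt=1 & 0x1 = 0x1; word=0x07
[3+:3] len=-2 & 0x7 = 0x6; word=0x37
[6+:2] state=-2 & 0x3 = 0x2; word=0xb7
word = 0xb7 → little-endian bytes:
  [0]=0xb7

b7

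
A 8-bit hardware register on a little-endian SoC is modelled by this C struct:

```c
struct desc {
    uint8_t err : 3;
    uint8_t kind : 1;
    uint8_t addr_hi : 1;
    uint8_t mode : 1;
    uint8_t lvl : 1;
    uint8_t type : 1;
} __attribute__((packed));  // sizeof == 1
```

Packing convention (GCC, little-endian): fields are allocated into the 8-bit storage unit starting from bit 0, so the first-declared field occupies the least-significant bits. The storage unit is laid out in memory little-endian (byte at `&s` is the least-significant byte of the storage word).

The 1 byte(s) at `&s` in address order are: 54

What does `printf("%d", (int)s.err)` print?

[0]=0x54 (little-endian) → word 0x54
err:3 @ bit 0 → (0x54>>0)&0x7 = 0x4  ←
kind:1 @ bit 3 → (0x54>>3)&0x1 = 0x0
addr_hi:1 @ bit 4 → (0x54>>4)&0x1 = 0x1
mode:1 @ bit 5 → (0x54>>5)&0x1 = 0x0
lvl:1 @ bit 6 → (0x54>>6)&0x1 = 0x1
type:1 @ bit 7 → (0x54>>7)&0x1 = 0x0

4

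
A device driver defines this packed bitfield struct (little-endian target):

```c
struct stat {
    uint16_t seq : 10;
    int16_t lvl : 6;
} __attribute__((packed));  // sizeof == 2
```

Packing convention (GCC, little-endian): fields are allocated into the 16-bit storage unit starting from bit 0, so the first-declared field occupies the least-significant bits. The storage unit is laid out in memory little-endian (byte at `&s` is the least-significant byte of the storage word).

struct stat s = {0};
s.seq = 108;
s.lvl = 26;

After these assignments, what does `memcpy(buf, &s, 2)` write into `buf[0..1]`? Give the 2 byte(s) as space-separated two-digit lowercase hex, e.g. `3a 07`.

[0+:10] seq=108 & 0x3ff = 0x6c; word=0x006c
[10+:6] lvl=26 & 0x3f = 0x1a; word=0x686c
word = 0x686c → little-endian bytes:
  [0]=0x6c  [1]=0x68

6c 68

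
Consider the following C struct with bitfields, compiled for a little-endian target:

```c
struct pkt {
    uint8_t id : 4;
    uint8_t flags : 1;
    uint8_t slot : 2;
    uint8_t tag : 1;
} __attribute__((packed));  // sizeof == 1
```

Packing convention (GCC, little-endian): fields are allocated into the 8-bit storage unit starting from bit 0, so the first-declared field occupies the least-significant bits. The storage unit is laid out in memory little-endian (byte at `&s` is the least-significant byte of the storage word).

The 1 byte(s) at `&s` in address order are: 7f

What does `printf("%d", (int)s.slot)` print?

3

[0]=0x7f (little-endian) → word 0x7f
id:4 @ bit 0 → (0x7f>>0)&0xf = 0xf
flags:1 @ bit 4 → (0x7f>>4)&0x1 = 0x1
slot:2 @ bit 5 → (0x7f>>5)&0x3 = 0x3  ←
tag:1 @ bit 7 → (0x7f>>7)&0x1 = 0x0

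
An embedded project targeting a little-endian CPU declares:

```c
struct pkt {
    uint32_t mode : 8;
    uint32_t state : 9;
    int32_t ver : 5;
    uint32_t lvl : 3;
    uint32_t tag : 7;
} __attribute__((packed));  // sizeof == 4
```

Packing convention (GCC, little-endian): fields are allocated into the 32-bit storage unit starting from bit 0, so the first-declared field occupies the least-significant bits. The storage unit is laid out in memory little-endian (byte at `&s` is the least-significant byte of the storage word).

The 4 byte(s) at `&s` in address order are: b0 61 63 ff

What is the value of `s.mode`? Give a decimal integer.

176

[0]=0xb0 [1]=0x61 [2]=0x63 [3]=0xff (little-endian) → word 0xff6361b0
mode:8 @ bit 0 → (0xff6361b0>>0)&0xff = 0xb0  ←
state:9 @ bit 8 → (0xff6361b0>>8)&0x1ff = 0x161
ver:5 @ bit 17 → (0xff6361b0>>17)&0x1f = 0x11
lvl:3 @ bit 22 → (0xff6361b0>>22)&0x7 = 0x5
tag:7 @ bit 25 → (0xff6361b0>>25)&0x7f = 0x7f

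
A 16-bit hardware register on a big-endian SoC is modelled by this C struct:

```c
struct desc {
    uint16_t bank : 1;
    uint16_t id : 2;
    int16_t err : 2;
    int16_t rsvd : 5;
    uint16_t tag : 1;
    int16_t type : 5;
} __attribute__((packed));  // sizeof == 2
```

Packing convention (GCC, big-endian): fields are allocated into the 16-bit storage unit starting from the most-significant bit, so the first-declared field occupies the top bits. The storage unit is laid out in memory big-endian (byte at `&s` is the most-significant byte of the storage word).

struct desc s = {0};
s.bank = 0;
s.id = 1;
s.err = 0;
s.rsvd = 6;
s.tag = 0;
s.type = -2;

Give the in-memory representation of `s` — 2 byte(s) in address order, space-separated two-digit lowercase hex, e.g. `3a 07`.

bank (1b) val=0 bits=0x0 at bit 15: 0x0000
id (2b) val=1 bits=0x1 at bit 13: 0x2000
err (2b) val=0 bits=0x0 at bit 11: 0x2000
rsvd (5b) val=6 bits=0x6 at bit 6: 0x2180
tag (1b) val=0 bits=0x0 at bit 5: 0x2180
type (5b) val=-2 bits=0x1e at bit 0: 0x219e
word = 0x219e → big-endian bytes:
  [0]=0x21  [1]=0x9e

21 9e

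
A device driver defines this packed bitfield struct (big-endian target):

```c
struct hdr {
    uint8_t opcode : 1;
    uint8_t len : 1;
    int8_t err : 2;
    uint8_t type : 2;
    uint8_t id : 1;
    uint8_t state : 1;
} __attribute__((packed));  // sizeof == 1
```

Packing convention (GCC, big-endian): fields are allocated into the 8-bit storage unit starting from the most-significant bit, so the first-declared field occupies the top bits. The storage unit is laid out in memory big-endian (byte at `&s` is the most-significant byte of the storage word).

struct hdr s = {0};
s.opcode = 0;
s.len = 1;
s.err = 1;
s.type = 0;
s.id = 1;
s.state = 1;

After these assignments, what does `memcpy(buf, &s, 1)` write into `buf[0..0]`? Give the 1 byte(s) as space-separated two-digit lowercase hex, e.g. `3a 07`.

53

opcode (1b) val=0 bits=0x0 at bit 7: 0x00
len (1b) val=1 bits=0x1 at bit 6: 0x40
err (2b) val=1 bits=0x1 at bit 4: 0x50
type (2b) val=0 bits=0x0 at bit 2: 0x50
id (1b) val=1 bits=0x1 at bit 1: 0x52
state (1b) val=1 bits=0x1 at bit 0: 0x53
word = 0x53 → big-endian bytes:
  [0]=0x53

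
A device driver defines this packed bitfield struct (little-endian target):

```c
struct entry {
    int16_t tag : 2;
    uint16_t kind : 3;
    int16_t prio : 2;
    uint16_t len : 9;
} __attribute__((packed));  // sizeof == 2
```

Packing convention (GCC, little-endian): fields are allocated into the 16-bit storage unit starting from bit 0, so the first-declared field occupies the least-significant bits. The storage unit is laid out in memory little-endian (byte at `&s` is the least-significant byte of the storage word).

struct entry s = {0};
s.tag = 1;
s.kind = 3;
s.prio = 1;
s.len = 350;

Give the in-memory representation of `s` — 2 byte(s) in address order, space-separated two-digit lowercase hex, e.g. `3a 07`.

[0+:2] tag=1 & 0x3 = 0x1; word=0x0001
[2+:3] kind=3 & 0x7 = 0x3; word=0x000d
[5+:2] prio=1 & 0x3 = 0x1; word=0x002d
[7+:9] len=350 & 0x1ff = 0x15e; word=0xaf2d
word = 0xaf2d → little-endian bytes:
  [0]=0x2d  [1]=0xaf

2d af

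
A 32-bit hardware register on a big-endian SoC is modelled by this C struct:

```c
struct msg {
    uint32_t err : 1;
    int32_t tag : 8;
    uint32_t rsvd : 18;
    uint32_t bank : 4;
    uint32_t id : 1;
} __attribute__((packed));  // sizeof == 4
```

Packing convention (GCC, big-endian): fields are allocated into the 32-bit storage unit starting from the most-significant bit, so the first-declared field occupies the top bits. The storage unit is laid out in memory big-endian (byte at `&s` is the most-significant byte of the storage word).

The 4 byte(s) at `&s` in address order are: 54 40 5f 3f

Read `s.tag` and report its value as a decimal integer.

-88

[0]=0x54 [1]=0x40 [2]=0x5f [3]=0x3f (big-endian) → word 0x54405f3f
err:1 @ bit 31 → (0x54405f3f>>31)&0x1 = 0x0
tag:8 @ bit 23 → (0x54405f3f>>23)&0xff = 0xa8  ←
rsvd:18 @ bit 5 → (0x54405f3f>>5)&0x3ffff = 0x202f9
bank:4 @ bit 1 → (0x54405f3f>>1)&0xf = 0xf
id:1 @ bit 0 → (0x54405f3f>>0)&0x1 = 0x1
tag signed 8b, MSB=1: 168 - 256 = -88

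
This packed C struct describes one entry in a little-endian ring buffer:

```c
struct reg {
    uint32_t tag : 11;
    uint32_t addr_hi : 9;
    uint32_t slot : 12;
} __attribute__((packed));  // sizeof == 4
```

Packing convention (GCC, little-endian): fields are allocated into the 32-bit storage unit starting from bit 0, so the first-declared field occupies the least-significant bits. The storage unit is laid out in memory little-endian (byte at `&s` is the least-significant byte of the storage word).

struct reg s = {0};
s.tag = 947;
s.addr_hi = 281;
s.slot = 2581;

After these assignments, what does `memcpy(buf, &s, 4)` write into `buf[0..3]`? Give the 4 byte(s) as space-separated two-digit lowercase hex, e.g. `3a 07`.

b3 cb 58 a1

[0+:11] tag=947 & 0x7ff = 0x3b3; word=0x000003b3
[11+:9] addr_hi=281 & 0x1ff = 0x119; word=0x0008cbb3
[20+:12] slot=2581 & 0xfff = 0xa15; word=0xa158cbb3
word = 0xa158cbb3 → little-endian bytes:
  [0]=0xb3  [1]=0xcb  [2]=0x58  [3]=0xa1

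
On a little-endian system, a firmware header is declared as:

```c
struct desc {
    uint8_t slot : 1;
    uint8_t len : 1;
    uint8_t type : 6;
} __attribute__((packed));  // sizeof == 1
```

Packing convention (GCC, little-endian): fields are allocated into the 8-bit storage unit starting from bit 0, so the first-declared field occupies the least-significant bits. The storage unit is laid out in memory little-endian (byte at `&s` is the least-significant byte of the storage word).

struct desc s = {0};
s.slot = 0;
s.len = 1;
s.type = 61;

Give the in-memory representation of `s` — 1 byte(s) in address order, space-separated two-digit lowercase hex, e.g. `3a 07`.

slot (1b) val=0 bits=0x0 at bit 0: 0x00
len (1b) val=1 bits=0x1 at bit 1: 0x02
type (6b) val=61 bits=0x3d at bit 2: 0xf6
word = 0xf6 → little-endian bytes:
  [0]=0xf6

f6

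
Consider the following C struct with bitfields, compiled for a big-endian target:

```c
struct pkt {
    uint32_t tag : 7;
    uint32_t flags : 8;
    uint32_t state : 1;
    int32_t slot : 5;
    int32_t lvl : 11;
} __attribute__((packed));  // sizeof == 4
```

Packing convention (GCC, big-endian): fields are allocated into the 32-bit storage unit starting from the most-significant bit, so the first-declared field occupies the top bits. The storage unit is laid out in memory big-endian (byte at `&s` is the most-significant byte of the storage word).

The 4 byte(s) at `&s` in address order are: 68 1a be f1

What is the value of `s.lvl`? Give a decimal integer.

-271

[0]=0x68 [1]=0x1a [2]=0xbe [3]=0xf1 (big-endian) → word 0x681abef1
tag:7 @ bit 25 → (0x681abef1>>25)&0x7f = 0x34
flags:8 @ bit 17 → (0x681abef1>>17)&0xff = 0xd
state:1 @ bit 16 → (0x681abef1>>16)&0x1 = 0x0
slot:5 @ bit 11 → (0x681abef1>>11)&0x1f = 0x17
lvl:11 @ bit 0 → (0x681abef1>>0)&0x7ff = 0x6f1  ←
lvl signed 11b, MSB=1: 1777 - 2048 = -271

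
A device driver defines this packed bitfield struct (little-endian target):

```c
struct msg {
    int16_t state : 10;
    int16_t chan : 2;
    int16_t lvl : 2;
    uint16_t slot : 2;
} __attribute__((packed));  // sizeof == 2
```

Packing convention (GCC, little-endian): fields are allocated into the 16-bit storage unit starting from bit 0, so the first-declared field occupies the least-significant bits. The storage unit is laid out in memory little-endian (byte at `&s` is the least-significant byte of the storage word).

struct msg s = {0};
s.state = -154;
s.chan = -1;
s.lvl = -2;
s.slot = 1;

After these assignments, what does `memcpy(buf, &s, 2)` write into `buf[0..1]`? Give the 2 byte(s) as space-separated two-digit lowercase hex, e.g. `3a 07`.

state (10b) val=-154 bits=0x366 at bit 0: 0x0366
chan (2b) val=-1 bits=0x3 at bit 10: 0x0f66
lvl (2b) val=-2 bits=0x2 at bit 12: 0x2f66
slot (2b) val=1 bits=0x1 at bit 14: 0x6f66
word = 0x6f66 → little-endian bytes:
  [0]=0x66  [1]=0x6f

66 6f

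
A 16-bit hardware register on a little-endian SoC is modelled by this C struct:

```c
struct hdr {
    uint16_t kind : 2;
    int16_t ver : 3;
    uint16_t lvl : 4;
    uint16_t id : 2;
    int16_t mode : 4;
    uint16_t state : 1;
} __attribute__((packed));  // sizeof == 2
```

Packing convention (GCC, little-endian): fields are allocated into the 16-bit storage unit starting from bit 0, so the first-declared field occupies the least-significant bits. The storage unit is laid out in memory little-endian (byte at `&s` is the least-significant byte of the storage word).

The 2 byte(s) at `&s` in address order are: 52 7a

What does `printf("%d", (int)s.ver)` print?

-4

[0]=0x52 [1]=0x7a (little-endian) → word 0x7a52
kind:2 @ bit 0 → (0x7a52>>0)&0x3 = 0x2
ver:3 @ bit 2 → (0x7a52>>2)&0x7 = 0x4  ←
lvl:4 @ bit 5 → (0x7a52>>5)&0xf = 0x2
id:2 @ bit 9 → (0x7a52>>9)&0x3 = 0x1
mode:4 @ bit 11 → (0x7a52>>11)&0xf = 0xf
state:1 @ bit 15 → (0x7a52>>15)&0x1 = 0x0
ver signed 3b, MSB=1: 4 - 8 = -4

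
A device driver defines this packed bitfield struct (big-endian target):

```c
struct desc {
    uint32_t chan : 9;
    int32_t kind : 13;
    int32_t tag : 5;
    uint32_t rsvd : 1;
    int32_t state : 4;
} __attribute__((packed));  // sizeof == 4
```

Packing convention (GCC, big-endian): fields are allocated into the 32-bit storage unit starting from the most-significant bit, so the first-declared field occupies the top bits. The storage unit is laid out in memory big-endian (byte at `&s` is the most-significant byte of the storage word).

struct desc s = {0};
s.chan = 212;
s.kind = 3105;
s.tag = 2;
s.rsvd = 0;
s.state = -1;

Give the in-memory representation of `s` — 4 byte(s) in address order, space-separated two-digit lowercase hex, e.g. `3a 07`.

6a 30 84 4f

chan:9 = 212 → 0xd4 << 23 → word 0x6a000000
kind:13 = 3105 → 0xc21 << 10 → word 0x6a308400
tag:5 = 2 → 0x2 << 5 → word 0x6a308440
rsvd:1 = 0 → 0x0 << 4 → word 0x6a308440
state:4 = -1 → 0xf << 0 → word 0x6a30844f
word = 0x6a30844f → big-endian bytes:
  [0]=0x6a  [1]=0x30  [2]=0x84  [3]=0x4f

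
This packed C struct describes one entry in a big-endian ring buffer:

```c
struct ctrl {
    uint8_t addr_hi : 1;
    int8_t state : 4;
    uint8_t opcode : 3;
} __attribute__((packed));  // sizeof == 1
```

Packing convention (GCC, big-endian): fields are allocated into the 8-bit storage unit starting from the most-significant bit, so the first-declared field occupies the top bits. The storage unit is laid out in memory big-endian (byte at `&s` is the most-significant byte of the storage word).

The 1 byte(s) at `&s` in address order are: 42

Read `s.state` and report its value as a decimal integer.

-8

[0]=0x42 (big-endian) → word 0x42
addr_hi [7+:1] = (word>>7) & 0x1 = 0
state [3+:4] = (word>>3) & 0xf = 8  ←
opcode [0+:3] = (word>>0) & 0x7 = 2
state signed 4b, MSB=1: 8 - 16 = -8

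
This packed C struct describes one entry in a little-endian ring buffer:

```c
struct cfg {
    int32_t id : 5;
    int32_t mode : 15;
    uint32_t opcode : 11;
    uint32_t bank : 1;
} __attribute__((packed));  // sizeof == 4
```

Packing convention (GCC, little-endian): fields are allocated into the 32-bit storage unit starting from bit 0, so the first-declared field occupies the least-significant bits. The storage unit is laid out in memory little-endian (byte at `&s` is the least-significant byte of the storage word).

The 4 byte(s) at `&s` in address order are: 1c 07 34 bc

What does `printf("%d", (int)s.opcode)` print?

[0]=0x1c [1]=0x07 [2]=0x34 [3]=0xbc (little-endian) → word 0xbc34071c
id:5 @ bit 0 → (0xbc34071c>>0)&0x1f = 0x1c
mode:15 @ bit 5 → (0xbc34071c>>5)&0x7fff = 0x2038
opcode:11 @ bit 20 → (0xbc34071c>>20)&0x7ff = 0x3c3  ←
bank:1 @ bit 31 → (0xbc34071c>>31)&0x1 = 0x1

963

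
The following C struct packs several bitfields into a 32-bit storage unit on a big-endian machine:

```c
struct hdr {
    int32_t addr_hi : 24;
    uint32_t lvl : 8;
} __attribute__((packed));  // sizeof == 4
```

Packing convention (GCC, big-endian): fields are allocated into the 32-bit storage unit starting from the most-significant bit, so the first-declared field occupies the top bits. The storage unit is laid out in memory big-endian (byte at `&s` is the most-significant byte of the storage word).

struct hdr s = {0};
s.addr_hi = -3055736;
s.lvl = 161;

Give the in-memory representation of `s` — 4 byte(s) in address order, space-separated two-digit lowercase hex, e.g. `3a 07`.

addr_hi (24b) val=-3055736 bits=0xd15f88 at bit 8: 0xd15f8800
lvl (8b) val=161 bits=0xa1 at bit 0: 0xd15f88a1
word = 0xd15f88a1 → big-endian bytes:
  [0]=0xd1  [1]=0x5f  [2]=0x88  [3]=0xa1

d1 5f 88 a1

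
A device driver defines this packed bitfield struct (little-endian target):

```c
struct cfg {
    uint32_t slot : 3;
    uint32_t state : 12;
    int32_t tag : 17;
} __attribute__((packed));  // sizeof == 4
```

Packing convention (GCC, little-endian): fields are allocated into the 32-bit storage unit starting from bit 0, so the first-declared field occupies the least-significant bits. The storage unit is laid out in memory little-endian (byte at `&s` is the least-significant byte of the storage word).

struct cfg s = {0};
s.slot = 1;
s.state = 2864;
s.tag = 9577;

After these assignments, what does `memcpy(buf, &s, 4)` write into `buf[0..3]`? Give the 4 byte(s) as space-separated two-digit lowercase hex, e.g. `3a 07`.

81 d9 b4 12

slot (3b) val=1 bits=0x1 at bit 0: 0x00000001
state (12b) val=2864 bits=0xb30 at bit 3: 0x00005981
tag (17b) val=9577 bits=0x2569 at bit 15: 0x12b4d981
word = 0x12b4d981 → little-endian bytes:
  [0]=0x81  [1]=0xd9  [2]=0xb4  [3]=0x12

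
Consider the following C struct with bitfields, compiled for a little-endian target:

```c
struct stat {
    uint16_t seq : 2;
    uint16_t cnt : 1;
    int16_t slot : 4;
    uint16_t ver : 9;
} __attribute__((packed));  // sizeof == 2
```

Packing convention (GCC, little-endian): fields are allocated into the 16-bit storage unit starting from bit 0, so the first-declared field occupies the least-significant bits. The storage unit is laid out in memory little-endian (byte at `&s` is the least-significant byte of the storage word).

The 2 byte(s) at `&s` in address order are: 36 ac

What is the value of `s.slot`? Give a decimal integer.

[0]=0x36 [1]=0xac (little-endian) → word 0xac36
seq:2 @ bit 0 → (0xac36>>0)&0x3 = 0x2
cnt:1 @ bit 2 → (0xac36>>2)&0x1 = 0x1
slot:4 @ bit 3 → (0xac36>>3)&0xf = 0x6  ←
ver:9 @ bit 7 → (0xac36>>7)&0x1ff = 0x158
slot signed 4b, MSB=0: value = 6

6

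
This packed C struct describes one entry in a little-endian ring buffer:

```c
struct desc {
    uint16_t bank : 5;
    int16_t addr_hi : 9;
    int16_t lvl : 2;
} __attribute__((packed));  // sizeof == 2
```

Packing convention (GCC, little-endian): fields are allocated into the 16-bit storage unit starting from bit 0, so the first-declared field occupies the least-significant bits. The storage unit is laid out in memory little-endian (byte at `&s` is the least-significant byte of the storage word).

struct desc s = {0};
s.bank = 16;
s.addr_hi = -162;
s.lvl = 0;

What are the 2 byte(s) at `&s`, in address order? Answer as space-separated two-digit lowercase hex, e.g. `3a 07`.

[0+:5] bank=16 & 0x1f = 0x10; word=0x0010
[5+:9] addr_hi=-162 & 0x1ff = 0x15e; word=0x2bd0
[14+:2] lvl=0 & 0x3 = 0x0; word=0x2bd0
word = 0x2bd0 → little-endian bytes:
  [0]=0xd0  [1]=0x2b

d0 2b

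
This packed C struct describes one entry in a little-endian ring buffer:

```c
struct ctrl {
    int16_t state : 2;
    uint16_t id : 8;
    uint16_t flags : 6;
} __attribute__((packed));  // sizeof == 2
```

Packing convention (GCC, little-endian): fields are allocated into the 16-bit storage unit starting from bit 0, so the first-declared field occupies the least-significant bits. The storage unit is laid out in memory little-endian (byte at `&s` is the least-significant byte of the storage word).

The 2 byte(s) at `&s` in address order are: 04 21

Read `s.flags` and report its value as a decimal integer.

8

[0]=0x04 [1]=0x21 (little-endian) → word 0x2104
state [0+:2] = (word>>0) & 0x3 = 0
id [2+:8] = (word>>2) & 0xff = 65
flags [10+:6] = (word>>10) & 0x3f = 8  ←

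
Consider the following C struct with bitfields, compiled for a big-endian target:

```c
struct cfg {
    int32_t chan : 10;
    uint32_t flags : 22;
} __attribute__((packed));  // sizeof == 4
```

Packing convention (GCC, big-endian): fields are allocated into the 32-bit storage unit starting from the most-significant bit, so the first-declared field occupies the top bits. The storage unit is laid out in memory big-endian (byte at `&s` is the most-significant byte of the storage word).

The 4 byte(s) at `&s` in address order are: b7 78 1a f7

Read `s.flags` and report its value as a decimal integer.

[0]=0xb7 [1]=0x78 [2]=0x1a [3]=0xf7 (big-endian) → word 0xb7781af7
chan:10 @ bit 22 → (0xb7781af7>>22)&0x3ff = 0x2dd
flags:22 @ bit 0 → (0xb7781af7>>0)&0x3fffff = 0x381af7  ←

3676919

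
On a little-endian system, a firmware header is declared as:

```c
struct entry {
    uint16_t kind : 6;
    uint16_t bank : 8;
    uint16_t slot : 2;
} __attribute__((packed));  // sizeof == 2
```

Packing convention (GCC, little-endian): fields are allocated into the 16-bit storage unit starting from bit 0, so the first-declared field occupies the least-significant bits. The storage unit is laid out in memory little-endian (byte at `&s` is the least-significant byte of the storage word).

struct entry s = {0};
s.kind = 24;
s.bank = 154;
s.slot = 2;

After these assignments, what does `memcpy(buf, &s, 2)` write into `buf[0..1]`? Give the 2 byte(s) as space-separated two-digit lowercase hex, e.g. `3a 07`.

98 a6

kind:6 = 24 → 0x18 << 0 → word 0x0018
bank:8 = 154 → 0x9a << 6 → word 0x2698
slot:2 = 2 → 0x2 << 14 → word 0xa698
word = 0xa698 → little-endian bytes:
  [0]=0x98  [1]=0xa6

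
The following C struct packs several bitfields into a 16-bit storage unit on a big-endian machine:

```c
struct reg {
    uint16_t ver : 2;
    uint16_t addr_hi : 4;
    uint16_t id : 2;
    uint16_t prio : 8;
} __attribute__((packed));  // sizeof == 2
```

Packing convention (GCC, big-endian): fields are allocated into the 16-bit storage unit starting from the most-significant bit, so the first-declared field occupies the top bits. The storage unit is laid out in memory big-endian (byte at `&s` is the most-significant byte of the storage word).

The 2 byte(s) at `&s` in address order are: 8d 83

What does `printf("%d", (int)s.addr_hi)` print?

[0]=0x8d [1]=0x83 (big-endian) → word 0x8d83
ver:2 @ bit 14 → (0x8d83>>14)&0x3 = 0x2
addr_hi:4 @ bit 10 → (0x8d83>>10)&0xf = 0x3  ←
id:2 @ bit 8 → (0x8d83>>8)&0x3 = 0x1
prio:8 @ bit 0 → (0x8d83>>0)&0xff = 0x83

3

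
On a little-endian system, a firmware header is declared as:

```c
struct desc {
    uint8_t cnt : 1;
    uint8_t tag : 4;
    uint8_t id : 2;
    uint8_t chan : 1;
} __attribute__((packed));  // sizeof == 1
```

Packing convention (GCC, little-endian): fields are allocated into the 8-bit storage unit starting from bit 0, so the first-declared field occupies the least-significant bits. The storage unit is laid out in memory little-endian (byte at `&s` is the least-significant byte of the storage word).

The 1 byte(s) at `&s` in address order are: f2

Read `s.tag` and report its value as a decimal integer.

[0]=0xf2 (little-endian) → word 0xf2
cnt:1 @ bit 0 → (0xf2>>0)&0x1 = 0x0
tag:4 @ bit 1 → (0xf2>>1)&0xf = 0x9  ←
id:2 @ bit 5 → (0xf2>>5)&0x3 = 0x3
chan:1 @ bit 7 → (0xf2>>7)&0x1 = 0x1

9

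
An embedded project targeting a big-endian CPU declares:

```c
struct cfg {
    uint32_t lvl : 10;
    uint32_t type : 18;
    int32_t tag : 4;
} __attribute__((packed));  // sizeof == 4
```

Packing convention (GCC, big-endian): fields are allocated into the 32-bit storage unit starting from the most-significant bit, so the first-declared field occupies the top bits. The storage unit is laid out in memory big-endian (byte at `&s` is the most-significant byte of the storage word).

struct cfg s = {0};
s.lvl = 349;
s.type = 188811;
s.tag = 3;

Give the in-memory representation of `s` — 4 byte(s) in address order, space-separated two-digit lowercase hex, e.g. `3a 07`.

[22+:10] lvl=349 & 0x3ff = 0x15d; word=0x57400000
[4+:18] type=188811 & 0x3ffff = 0x2e18b; word=0x576e18b0
[0+:4] tag=3 & 0xf = 0x3; word=0x576e18b3
word = 0x576e18b3 → big-endian bytes:
  [0]=0x57  [1]=0x6e  [2]=0x18  [3]=0xb3

57 6e 18 b3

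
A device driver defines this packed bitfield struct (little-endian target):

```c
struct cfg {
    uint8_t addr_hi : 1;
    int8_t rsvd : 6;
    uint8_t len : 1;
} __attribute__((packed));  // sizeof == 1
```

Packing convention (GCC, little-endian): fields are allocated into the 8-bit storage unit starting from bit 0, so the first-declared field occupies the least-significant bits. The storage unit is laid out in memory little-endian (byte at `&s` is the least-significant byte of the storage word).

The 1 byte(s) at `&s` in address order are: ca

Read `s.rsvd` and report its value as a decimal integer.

[0]=0xca (little-endian) → word 0xca
addr_hi [0+:1] = (word>>0) & 0x1 = 0
rsvd [1+:6] = (word>>1) & 0x3f = 37  ←
len [7+:1] = (word>>7) & 0x1 = 1
rsvd signed 6b, MSB=1: 37 - 64 = -27

-27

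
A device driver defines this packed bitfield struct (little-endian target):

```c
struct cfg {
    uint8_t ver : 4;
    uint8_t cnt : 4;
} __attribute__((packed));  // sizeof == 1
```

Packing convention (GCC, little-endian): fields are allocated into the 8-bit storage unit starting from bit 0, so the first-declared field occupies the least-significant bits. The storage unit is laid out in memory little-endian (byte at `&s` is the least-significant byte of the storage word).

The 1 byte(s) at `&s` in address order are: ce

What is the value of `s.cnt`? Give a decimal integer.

[0]=0xce (little-endian) → word 0xce
ver:4 @ bit 0 → (0xce>>0)&0xf = 0xe
cnt:4 @ bit 4 → (0xce>>4)&0xf = 0xc  ←

12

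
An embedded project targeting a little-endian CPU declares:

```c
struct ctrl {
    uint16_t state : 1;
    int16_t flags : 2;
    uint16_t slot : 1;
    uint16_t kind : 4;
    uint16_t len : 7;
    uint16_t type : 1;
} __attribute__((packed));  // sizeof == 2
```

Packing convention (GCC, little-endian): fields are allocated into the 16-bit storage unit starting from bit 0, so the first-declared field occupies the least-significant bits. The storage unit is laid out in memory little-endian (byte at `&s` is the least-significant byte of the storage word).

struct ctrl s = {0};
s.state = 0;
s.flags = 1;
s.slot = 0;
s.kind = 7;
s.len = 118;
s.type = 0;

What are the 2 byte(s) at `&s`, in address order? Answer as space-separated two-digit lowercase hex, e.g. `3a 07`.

72 76

state (1b) val=0 bits=0x0 at bit 0: 0x0000
flags (2b) val=1 bits=0x1 at bit 1: 0x0002
slot (1b) val=0 bits=0x0 at bit 3: 0x0002
kind (4b) val=7 bits=0x7 at bit 4: 0x0072
len (7b) val=118 bits=0x76 at bit 8: 0x7672
type (1b) val=0 bits=0x0 at bit 15: 0x7672
word = 0x7672 → little-endian bytes:
  [0]=0x72  [1]=0x76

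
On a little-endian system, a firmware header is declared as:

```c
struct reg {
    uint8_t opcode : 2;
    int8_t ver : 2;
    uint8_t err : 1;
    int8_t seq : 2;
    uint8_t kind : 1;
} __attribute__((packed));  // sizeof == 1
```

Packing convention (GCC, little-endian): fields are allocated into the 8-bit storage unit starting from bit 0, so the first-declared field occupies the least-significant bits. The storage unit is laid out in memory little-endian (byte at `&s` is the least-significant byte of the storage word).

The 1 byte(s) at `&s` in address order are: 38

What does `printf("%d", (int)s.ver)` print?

-2

[0]=0x38 (little-endian) → word 0x38
opcode [0+:2] = (word>>0) & 0x3 = 0
ver [2+:2] = (word>>2) & 0x3 = 2  ←
err [4+:1] = (word>>4) & 0x1 = 1
seq [5+:2] = (word>>5) & 0x3 = 1
kind [7+:1] = (word>>7) & 0x1 = 0
ver signed 2b, MSB=1: 2 - 4 = -2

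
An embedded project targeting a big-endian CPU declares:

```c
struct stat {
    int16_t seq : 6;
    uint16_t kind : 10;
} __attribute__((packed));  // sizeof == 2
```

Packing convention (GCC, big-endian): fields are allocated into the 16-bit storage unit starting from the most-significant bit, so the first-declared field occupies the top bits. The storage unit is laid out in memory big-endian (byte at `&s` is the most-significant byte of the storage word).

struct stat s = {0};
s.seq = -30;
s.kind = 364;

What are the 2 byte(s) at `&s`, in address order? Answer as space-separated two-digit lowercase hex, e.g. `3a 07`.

89 6c

[10+:6] seq=-30 & 0x3f = 0x22; word=0x8800
[0+:10] kind=364 & 0x3ff = 0x16c; word=0x896c
word = 0x896c → big-endian bytes:
  [0]=0x89  [1]=0x6c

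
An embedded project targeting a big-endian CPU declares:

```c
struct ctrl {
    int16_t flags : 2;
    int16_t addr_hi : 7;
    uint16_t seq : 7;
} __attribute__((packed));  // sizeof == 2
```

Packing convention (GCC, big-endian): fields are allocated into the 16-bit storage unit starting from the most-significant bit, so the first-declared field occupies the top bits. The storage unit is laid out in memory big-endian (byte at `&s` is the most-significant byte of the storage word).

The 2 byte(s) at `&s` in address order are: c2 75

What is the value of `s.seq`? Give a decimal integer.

117

[0]=0xc2 [1]=0x75 (big-endian) → word 0xc275
flags [14+:2] = (word>>14) & 0x3 = 3
addr_hi [7+:7] = (word>>7) & 0x7f = 4
seq [0+:7] = (word>>0) & 0x7f = 117  ←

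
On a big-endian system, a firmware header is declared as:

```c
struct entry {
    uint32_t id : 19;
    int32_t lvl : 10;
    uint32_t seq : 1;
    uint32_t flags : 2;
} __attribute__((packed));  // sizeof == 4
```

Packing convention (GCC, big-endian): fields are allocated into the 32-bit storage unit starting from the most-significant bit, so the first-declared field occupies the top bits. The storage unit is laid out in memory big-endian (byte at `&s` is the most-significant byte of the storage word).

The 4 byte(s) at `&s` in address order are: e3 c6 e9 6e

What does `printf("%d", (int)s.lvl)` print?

[0]=0xe3 [1]=0xc6 [2]=0xe9 [3]=0x6e (big-endian) → word 0xe3c6e96e
id [13+:19] = (word>>13) & 0x7ffff = 466487
lvl [3+:10] = (word>>3) & 0x3ff = 301  ←
seq [2+:1] = (word>>2) & 0x1 = 1
flags [0+:2] = (word>>0) & 0x3 = 2
lvl signed 10b, MSB=0: value = 301

301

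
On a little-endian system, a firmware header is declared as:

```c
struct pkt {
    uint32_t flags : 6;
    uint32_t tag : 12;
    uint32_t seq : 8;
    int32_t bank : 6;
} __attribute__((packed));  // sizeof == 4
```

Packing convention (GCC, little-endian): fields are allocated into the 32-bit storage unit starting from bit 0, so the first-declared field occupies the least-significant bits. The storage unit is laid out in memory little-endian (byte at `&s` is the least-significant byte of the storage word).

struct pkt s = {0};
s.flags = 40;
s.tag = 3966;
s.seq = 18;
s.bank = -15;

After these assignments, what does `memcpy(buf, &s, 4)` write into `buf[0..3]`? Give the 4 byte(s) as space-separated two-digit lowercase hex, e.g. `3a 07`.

a8 df 4b c4

[0+:6] flags=40 & 0x3f = 0x28; word=0x00000028
[6+:12] tag=3966 & 0xfff = 0xf7e; word=0x0003dfa8
[18+:8] seq=18 & 0xff = 0x12; word=0x004bdfa8
[26+:6] bank=-15 & 0x3f = 0x31; word=0xc44bdfa8
word = 0xc44bdfa8 → little-endian bytes:
  [0]=0xa8  [1]=0xdf  [2]=0x4b  [3]=0xc4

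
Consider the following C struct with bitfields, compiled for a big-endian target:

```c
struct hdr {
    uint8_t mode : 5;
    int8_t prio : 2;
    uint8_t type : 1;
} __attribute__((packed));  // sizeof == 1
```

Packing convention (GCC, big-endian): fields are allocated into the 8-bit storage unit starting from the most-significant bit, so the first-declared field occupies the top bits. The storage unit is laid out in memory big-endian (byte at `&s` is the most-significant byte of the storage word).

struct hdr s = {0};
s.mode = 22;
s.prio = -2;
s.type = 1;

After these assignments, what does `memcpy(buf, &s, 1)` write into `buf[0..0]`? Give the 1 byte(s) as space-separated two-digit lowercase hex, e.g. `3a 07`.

[3+:5] mode=22 & 0x1f = 0x16; word=0xb0
[1+:2] prio=-2 & 0x3 = 0x2; word=0xb4
[0+:1] type=1 & 0x1 = 0x1; word=0xb5
word = 0xb5 → big-endian bytes:
  [0]=0xb5

b5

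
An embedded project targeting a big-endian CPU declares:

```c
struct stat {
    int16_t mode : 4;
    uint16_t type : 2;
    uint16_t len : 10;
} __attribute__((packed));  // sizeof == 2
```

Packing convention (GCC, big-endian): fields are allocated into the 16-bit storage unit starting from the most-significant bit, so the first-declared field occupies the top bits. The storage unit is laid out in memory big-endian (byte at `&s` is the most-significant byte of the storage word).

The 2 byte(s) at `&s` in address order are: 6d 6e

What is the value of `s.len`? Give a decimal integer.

366

[0]=0x6d [1]=0x6e (big-endian) → word 0x6d6e
mode [12+:4] = (word>>12) & 0xf = 6
type [10+:2] = (word>>10) & 0x3 = 3
len [0+:10] = (word>>0) & 0x3ff = 366  ←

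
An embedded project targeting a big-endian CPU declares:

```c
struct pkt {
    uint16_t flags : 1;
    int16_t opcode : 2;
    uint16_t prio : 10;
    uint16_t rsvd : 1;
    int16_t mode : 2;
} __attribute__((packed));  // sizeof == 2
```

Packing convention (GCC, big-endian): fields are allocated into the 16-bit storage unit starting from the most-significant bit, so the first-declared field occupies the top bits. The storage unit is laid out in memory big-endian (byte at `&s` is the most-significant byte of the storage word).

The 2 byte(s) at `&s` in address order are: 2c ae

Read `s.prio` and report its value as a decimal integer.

[0]=0x2c [1]=0xae (big-endian) → word 0x2cae
flags:1 @ bit 15 → (0x2cae>>15)&0x1 = 0x0
opcode:2 @ bit 13 → (0x2cae>>13)&0x3 = 0x1
prio:10 @ bit 3 → (0x2cae>>3)&0x3ff = 0x195  ←
rsvd:1 @ bit 2 → (0x2cae>>2)&0x1 = 0x1
mode:2 @ bit 0 → (0x2cae>>0)&0x3 = 0x2

405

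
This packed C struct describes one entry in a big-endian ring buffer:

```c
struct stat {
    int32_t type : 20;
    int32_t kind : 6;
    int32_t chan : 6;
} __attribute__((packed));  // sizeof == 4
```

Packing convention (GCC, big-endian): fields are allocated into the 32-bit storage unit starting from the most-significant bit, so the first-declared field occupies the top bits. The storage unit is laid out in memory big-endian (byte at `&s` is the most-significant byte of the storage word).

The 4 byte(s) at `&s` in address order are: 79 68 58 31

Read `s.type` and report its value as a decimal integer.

[0]=0x79 [1]=0x68 [2]=0x58 [3]=0x31 (big-endian) → word 0x79685831
type:20 @ bit 12 → (0x79685831>>12)&0xfffff = 0x79685  ←
kind:6 @ bit 6 → (0x79685831>>6)&0x3f = 0x20
chan:6 @ bit 0 → (0x79685831>>0)&0x3f = 0x31
type signed 20b, MSB=0: value = 497285

497285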